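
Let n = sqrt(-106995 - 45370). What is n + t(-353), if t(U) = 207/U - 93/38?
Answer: -40695/13414 + I*sqrt(152365) ≈ -3.0338 + 390.34*I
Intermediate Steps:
t(U) = -93/38 + 207/U (t(U) = 207/U - 93*1/38 = 207/U - 93/38 = -93/38 + 207/U)
n = I*sqrt(152365) (n = sqrt(-152365) = I*sqrt(152365) ≈ 390.34*I)
n + t(-353) = I*sqrt(152365) + (-93/38 + 207/(-353)) = I*sqrt(152365) + (-93/38 + 207*(-1/353)) = I*sqrt(152365) + (-93/38 - 207/353) = I*sqrt(152365) - 40695/13414 = -40695/13414 + I*sqrt(152365)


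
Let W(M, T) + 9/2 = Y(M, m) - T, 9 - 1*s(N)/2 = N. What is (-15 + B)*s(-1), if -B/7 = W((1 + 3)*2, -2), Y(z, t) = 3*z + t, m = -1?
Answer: -3170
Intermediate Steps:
s(N) = 18 - 2*N
Y(z, t) = t + 3*z
W(M, T) = -11/2 - T + 3*M (W(M, T) = -9/2 + ((-1 + 3*M) - T) = -9/2 + (-1 - T + 3*M) = -11/2 - T + 3*M)
B = -287/2 (B = -7*(-11/2 - 1*(-2) + 3*((1 + 3)*2)) = -7*(-11/2 + 2 + 3*(4*2)) = -7*(-11/2 + 2 + 3*8) = -7*(-11/2 + 2 + 24) = -7*41/2 = -287/2 ≈ -143.50)
(-15 + B)*s(-1) = (-15 - 287/2)*(18 - 2*(-1)) = -317*(18 + 2)/2 = -317/2*20 = -3170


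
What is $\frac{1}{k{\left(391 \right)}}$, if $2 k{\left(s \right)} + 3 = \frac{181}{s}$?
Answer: $- \frac{391}{496} \approx -0.78831$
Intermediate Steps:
$k{\left(s \right)} = - \frac{3}{2} + \frac{181}{2 s}$ ($k{\left(s \right)} = - \frac{3}{2} + \frac{181 \frac{1}{s}}{2} = - \frac{3}{2} + \frac{181}{2 s}$)
$\frac{1}{k{\left(391 \right)}} = \frac{1}{\frac{1}{2} \cdot \frac{1}{391} \left(181 - 1173\right)} = \frac{1}{\frac{1}{2} \cdot \frac{1}{391} \left(-992\right)} = \frac{1}{- \frac{496}{391}} = - \frac{391}{496}$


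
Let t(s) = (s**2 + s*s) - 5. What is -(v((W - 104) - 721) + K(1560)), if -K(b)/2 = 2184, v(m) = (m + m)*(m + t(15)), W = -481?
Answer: -2244564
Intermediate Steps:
t(s) = -5 + 2*s**2 (t(s) = (s**2 + s**2) - 5 = 2*s**2 - 5 = -5 + 2*s**2)
v(m) = 2*m*(445 + m) (v(m) = (m + m)*(m + (-5 + 2*15**2)) = (2*m)*(m + (-5 + 2*225)) = (2*m)*(m + (-5 + 450)) = (2*m)*(m + 445) = (2*m)*(445 + m) = 2*m*(445 + m))
K(b) = -4368 (K(b) = -2*2184 = -4368)
-(v((W - 104) - 721) + K(1560)) = -(2*((-481 - 104) - 721)*(445 + ((-481 - 104) - 721)) - 4368) = -(2*(-585 - 721)*(445 + (-585 - 721)) - 4368) = -(2*(-1306)*(445 - 1306) - 4368) = -(2*(-1306)*(-861) - 4368) = -(2248932 - 4368) = -1*2244564 = -2244564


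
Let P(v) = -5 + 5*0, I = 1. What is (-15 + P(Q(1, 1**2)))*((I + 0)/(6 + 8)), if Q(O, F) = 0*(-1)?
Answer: -10/7 ≈ -1.4286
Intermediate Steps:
Q(O, F) = 0
P(v) = -5 (P(v) = -5 + 0 = -5)
(-15 + P(Q(1, 1**2)))*((I + 0)/(6 + 8)) = (-15 - 5)*((1 + 0)/(6 + 8)) = -20/14 = -20*1/14 = -10/7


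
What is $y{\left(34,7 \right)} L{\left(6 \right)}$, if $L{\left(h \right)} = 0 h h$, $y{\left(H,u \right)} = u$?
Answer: $0$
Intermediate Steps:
$L{\left(h \right)} = 0$ ($L{\left(h \right)} = 0 h = 0$)
$y{\left(34,7 \right)} L{\left(6 \right)} = 7 \cdot 0 = 0$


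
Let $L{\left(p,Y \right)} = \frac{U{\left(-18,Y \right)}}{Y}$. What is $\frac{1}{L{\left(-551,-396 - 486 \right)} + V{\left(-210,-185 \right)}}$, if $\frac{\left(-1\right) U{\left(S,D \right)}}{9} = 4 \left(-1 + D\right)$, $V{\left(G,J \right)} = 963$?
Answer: $\frac{49}{45421} \approx 0.0010788$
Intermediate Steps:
$U{\left(S,D \right)} = 36 - 36 D$ ($U{\left(S,D \right)} = - 9 \cdot 4 \left(-1 + D\right) = - 9 \left(-4 + 4 D\right) = 36 - 36 D$)
$L{\left(p,Y \right)} = \frac{36 - 36 Y}{Y}$
$\frac{1}{L{\left(-551,-396 - 486 \right)} + V{\left(-210,-185 \right)}} = \frac{1}{\left(-36 + \frac{36}{-396 - 486}\right) + 963} = \frac{1}{\left(-36 + \frac{36}{-882}\right) + 963} = \frac{1}{\left(-36 + 36 \left(- \frac{1}{882}\right)\right) + 963} = \frac{1}{\left(-36 - \frac{2}{49}\right) + 963} = \frac{1}{- \frac{1766}{49} + 963} = \frac{1}{\frac{45421}{49}} = \frac{49}{45421}$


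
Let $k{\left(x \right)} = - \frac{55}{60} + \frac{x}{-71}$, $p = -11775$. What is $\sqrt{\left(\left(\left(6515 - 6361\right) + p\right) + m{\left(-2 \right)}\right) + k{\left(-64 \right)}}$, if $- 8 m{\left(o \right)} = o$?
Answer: $\frac{i \sqrt{527222499}}{213} \approx 107.8 i$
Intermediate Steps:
$m{\left(o \right)} = - \frac{o}{8}$
$k{\left(x \right)} = - \frac{11}{12} - \frac{x}{71}$ ($k{\left(x \right)} = \left(-55\right) \frac{1}{60} + x \left(- \frac{1}{71}\right) = - \frac{11}{12} - \frac{x}{71}$)
$\sqrt{\left(\left(\left(6515 - 6361\right) + p\right) + m{\left(-2 \right)}\right) + k{\left(-64 \right)}} = \sqrt{\left(\left(\left(6515 - 6361\right) - 11775\right) - - \frac{1}{4}\right) - \frac{13}{852}} = \sqrt{\left(\left(154 - 11775\right) + \frac{1}{4}\right) + \left(- \frac{11}{12} + \frac{64}{71}\right)} = \sqrt{\left(-11621 + \frac{1}{4}\right) - \frac{13}{852}} = \sqrt{- \frac{46483}{4} - \frac{13}{852}} = \sqrt{- \frac{2475223}{213}} = \frac{i \sqrt{527222499}}{213}$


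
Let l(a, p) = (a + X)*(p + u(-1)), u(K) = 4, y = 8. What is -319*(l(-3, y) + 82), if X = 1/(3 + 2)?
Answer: -77198/5 ≈ -15440.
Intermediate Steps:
X = ⅕ (X = 1/5 = ⅕ ≈ 0.20000)
l(a, p) = (4 + p)*(⅕ + a) (l(a, p) = (a + ⅕)*(p + 4) = (⅕ + a)*(4 + p) = (4 + p)*(⅕ + a))
-319*(l(-3, y) + 82) = -319*((⅘ + 4*(-3) + (⅕)*8 - 3*8) + 82) = -319*((⅘ - 12 + 8/5 - 24) + 82) = -319*(-168/5 + 82) = -319*242/5 = -77198/5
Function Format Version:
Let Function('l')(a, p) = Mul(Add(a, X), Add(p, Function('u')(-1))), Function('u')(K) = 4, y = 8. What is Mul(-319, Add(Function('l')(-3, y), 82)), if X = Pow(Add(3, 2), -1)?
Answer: Rational(-77198, 5) ≈ -15440.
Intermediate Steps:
X = Rational(1, 5) (X = Pow(5, -1) = Rational(1, 5) ≈ 0.20000)
Function('l')(a, p) = Mul(Add(4, p), Add(Rational(1, 5), a)) (Function('l')(a, p) = Mul(Add(a, Rational(1, 5)), Add(p, 4)) = Mul(Add(Rational(1, 5), a), Add(4, p)) = Mul(Add(4, p), Add(Rational(1, 5), a)))
Mul(-319, Add(Function('l')(-3, y), 82)) = Mul(-319, Add(Add(Rational(4, 5), Mul(4, -3), Mul(Rational(1, 5), 8), Mul(-3, 8)), 82)) = Mul(-319, Add(Add(Rational(4, 5), -12, Rational(8, 5), -24), 82)) = Mul(-319, Add(Rational(-168, 5), 82)) = Mul(-319, Rational(242, 5)) = Rational(-77198, 5)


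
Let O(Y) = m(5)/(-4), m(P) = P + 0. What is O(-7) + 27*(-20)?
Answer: -2165/4 ≈ -541.25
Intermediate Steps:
m(P) = P
O(Y) = -5/4 (O(Y) = 5/(-4) = 5*(-¼) = -5/4)
O(-7) + 27*(-20) = -5/4 + 27*(-20) = -5/4 - 540 = -2165/4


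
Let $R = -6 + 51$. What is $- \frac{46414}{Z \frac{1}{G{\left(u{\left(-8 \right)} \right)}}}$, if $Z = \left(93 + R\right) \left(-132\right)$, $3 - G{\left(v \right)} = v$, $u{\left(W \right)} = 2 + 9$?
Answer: $- \frac{2018}{99} \approx -20.384$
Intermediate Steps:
$R = 45$
$u{\left(W \right)} = 11$
$G{\left(v \right)} = 3 - v$
$Z = -18216$ ($Z = \left(93 + 45\right) \left(-132\right) = 138 \left(-132\right) = -18216$)
$- \frac{46414}{Z \frac{1}{G{\left(u{\left(-8 \right)} \right)}}} = - \frac{46414}{\left(-18216\right) \frac{1}{3 - 11}} = - \frac{46414}{\left(-18216\right) \frac{1}{-8}} = - \frac{46414}{\left(-18216\right) \left(- \frac{1}{8}\right)} = - \frac{46414}{2277} = \left(-46414\right) \frac{1}{2277} = - \frac{2018}{99}$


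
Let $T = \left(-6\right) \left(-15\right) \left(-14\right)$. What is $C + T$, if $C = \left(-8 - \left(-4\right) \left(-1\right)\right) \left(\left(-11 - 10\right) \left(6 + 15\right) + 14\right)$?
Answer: $3864$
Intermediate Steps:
$T = -1260$ ($T = 90 \left(-14\right) = -1260$)
$C = 5124$ ($C = \left(-8 - 4\right) \left(\left(-21\right) 21 + 14\right) = \left(-8 - 4\right) \left(-441 + 14\right) = \left(-12\right) \left(-427\right) = 5124$)
$C + T = 5124 - 1260 = 3864$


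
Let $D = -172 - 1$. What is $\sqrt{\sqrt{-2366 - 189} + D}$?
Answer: $\sqrt{-173 + i \sqrt{2555}} \approx 1.9017 + 13.29 i$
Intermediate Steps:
$D = -173$ ($D = -172 - 1 = -173$)
$\sqrt{\sqrt{-2366 - 189} + D} = \sqrt{\sqrt{-2366 - 189} - 173} = \sqrt{\sqrt{-2555} - 173} = \sqrt{i \sqrt{2555} - 173} = \sqrt{-173 + i \sqrt{2555}}$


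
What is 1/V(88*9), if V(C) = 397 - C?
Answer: -1/395 ≈ -0.0025316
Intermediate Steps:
1/V(88*9) = 1/(397 - 88*9) = 1/(397 - 1*792) = 1/(397 - 792) = 1/(-395) = -1/395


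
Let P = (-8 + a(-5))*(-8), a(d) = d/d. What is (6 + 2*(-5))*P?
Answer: -224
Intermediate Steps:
a(d) = 1
P = 56 (P = (-8 + 1)*(-8) = -7*(-8) = 56)
(6 + 2*(-5))*P = (6 + 2*(-5))*56 = (6 - 10)*56 = -4*56 = -224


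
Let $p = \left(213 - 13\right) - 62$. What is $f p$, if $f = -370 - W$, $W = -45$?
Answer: $-44850$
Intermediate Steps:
$p = 138$ ($p = 200 - 62 = 138$)
$f = -325$ ($f = -370 - -45 = -370 + 45 = -325$)
$f p = \left(-325\right) 138 = -44850$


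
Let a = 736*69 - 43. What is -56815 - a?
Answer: -107556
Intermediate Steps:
a = 50741 (a = 50784 - 43 = 50741)
-56815 - a = -56815 - 1*50741 = -56815 - 50741 = -107556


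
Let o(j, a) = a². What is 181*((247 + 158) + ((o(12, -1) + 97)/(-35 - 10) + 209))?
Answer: 4983292/45 ≈ 1.1074e+5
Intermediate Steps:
181*((247 + 158) + ((o(12, -1) + 97)/(-35 - 10) + 209)) = 181*((247 + 158) + (((-1)² + 97)/(-35 - 10) + 209)) = 181*(405 + ((1 + 97)/(-45) + 209)) = 181*(405 + (98*(-1/45) + 209)) = 181*(405 + (-98/45 + 209)) = 181*(405 + 9307/45) = 181*(27532/45) = 4983292/45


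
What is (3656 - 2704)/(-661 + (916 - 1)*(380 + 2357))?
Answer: 476/1251847 ≈ 0.00038024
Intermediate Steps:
(3656 - 2704)/(-661 + (916 - 1)*(380 + 2357)) = 952/(-661 + 915*2737) = 952/(-661 + 2504355) = 952/2503694 = 952*(1/2503694) = 476/1251847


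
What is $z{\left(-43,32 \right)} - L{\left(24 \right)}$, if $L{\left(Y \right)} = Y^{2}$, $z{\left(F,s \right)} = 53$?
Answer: $-523$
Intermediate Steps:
$z{\left(-43,32 \right)} - L{\left(24 \right)} = 53 - 24^{2} = 53 - 576 = -523$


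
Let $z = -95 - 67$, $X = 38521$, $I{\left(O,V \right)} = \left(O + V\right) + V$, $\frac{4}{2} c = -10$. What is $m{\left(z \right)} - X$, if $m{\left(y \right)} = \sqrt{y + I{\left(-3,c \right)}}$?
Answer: $-38521 + 5 i \sqrt{7} \approx -38521.0 + 13.229 i$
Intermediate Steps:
$c = -5$ ($c = \frac{1}{2} \left(-10\right) = -5$)
$I{\left(O,V \right)} = O + 2 V$
$z = -162$
$m{\left(y \right)} = \sqrt{-13 + y}$ ($m{\left(y \right)} = \sqrt{y + \left(-3 + 2 \left(-5\right)\right)} = \sqrt{y - 13} = \sqrt{-13 + y}$)
$m{\left(z \right)} - X = \sqrt{-13 - 162} - 38521 = \sqrt{-175} - 38521 = 5 i \sqrt{7} - 38521 = -38521 + 5 i \sqrt{7}$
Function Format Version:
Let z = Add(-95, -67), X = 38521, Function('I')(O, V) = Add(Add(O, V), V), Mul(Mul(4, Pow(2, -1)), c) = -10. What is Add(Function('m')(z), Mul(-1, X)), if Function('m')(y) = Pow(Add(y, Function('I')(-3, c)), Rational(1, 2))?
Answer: Add(-38521, Mul(5, I, Pow(7, Rational(1, 2)))) ≈ Add(-38521., Mul(13.229, I))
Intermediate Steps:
c = -5 (c = Mul(Rational(1, 2), -10) = -5)
Function('I')(O, V) = Add(O, Mul(2, V))
z = -162
Function('m')(y) = Pow(Add(-13, y), Rational(1, 2)) (Function('m')(y) = Pow(Add(y, Add(-3, Mul(2, -5))), Rational(1, 2)) = Pow(Add(y, Add(-3, -10)), Rational(1, 2)) = Pow(Add(y, -13), Rational(1, 2)) = Pow(Add(-13, y), Rational(1, 2)))
Add(Function('m')(z), Mul(-1, X)) = Add(Pow(Add(-13, -162), Rational(1, 2)), Mul(-1, 38521)) = Add(Pow(-175, Rational(1, 2)), -38521) = Add(Mul(5, I, Pow(7, Rational(1, 2))), -38521) = Add(-38521, Mul(5, I, Pow(7, Rational(1, 2))))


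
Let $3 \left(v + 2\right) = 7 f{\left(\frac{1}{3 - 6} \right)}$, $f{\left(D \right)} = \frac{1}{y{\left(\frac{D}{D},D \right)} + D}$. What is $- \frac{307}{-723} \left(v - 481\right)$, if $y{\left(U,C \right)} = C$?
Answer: $- \frac{298711}{1446} \approx -206.58$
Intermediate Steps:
$f{\left(D \right)} = \frac{1}{2 D}$ ($f{\left(D \right)} = \frac{1}{D + D} = \frac{1}{2 D}$)
$v = - \frac{11}{2}$ ($v = -2 + \frac{7 \frac{1}{2 \frac{1}{3 - 6}}}{3} = -2 + \frac{7 \frac{1}{2 \frac{1}{-3}}}{3} = -2 + \frac{7 \frac{1}{2 \left(- \frac{1}{3}\right)}}{3} = -2 + \frac{7 \cdot \frac{1}{2} \left(-3\right)}{3} = -2 + \frac{7 \left(- \frac{3}{2}\right)}{3} = -2 + \frac{1}{3} \left(- \frac{21}{2}\right) = -2 - \frac{7}{2} = - \frac{11}{2} \approx -5.5$)
$- \frac{307}{-723} \left(v - 481\right) = - \frac{307}{-723} \left(- \frac{11}{2} - 481\right) = \left(-307\right) \left(- \frac{1}{723}\right) \left(- \frac{973}{2}\right) = \frac{307}{723} \left(- \frac{973}{2}\right) = - \frac{298711}{1446}$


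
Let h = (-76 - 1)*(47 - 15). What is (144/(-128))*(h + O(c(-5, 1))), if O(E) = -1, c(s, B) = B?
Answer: 22185/8 ≈ 2773.1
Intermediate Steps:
h = -2464 (h = -77*32 = -2464)
(144/(-128))*(h + O(c(-5, 1))) = (144/(-128))*(-2464 - 1) = (144*(-1/128))*(-2465) = -9/8*(-2465) = 22185/8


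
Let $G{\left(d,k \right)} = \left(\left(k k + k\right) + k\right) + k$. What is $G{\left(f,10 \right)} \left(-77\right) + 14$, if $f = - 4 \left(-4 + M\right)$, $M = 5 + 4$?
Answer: $-9996$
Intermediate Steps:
$M = 9$
$f = -20$ ($f = - 4 \left(-4 + 9\right) = \left(-4\right) 5 = -20$)
$G{\left(d,k \right)} = k^{2} + 3 k$ ($G{\left(d,k \right)} = \left(\left(k^{2} + k\right) + k\right) + k = \left(\left(k + k^{2}\right) + k\right) + k = \left(k^{2} + 2 k\right) + k = k^{2} + 3 k$)
$G{\left(f,10 \right)} \left(-77\right) + 14 = 10 \left(3 + 10\right) \left(-77\right) + 14 = 10 \cdot 13 \left(-77\right) + 14 = 130 \left(-77\right) + 14 = -10010 + 14 = -9996$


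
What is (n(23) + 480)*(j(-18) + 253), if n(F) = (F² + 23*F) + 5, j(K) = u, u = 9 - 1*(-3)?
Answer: 408895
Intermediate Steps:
u = 12 (u = 9 + 3 = 12)
j(K) = 12
n(F) = 5 + F² + 23*F
(n(23) + 480)*(j(-18) + 253) = ((5 + 23² + 23*23) + 480)*(12 + 253) = ((5 + 529 + 529) + 480)*265 = (1063 + 480)*265 = 1543*265 = 408895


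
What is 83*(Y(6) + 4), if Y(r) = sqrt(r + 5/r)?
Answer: 332 + 83*sqrt(246)/6 ≈ 548.97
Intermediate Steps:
83*(Y(6) + 4) = 83*(sqrt(6 + 5/6) + 4) = 83*(sqrt(41/6) + 4) = 83*(sqrt(246)/6 + 4) = 83*(4 + sqrt(246)/6) = 332 + 83*sqrt(246)/6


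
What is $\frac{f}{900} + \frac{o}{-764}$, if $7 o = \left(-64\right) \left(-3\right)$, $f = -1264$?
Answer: $- \frac{433292}{300825} \approx -1.4403$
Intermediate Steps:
$o = \frac{192}{7}$ ($o = \frac{\left(-64\right) \left(-3\right)}{7} = \frac{1}{7} \cdot 192 = \frac{192}{7} \approx 27.429$)
$\frac{f}{900} + \frac{o}{-764} = - \frac{1264}{900} + \frac{192}{7 \left(-764\right)} = \left(-1264\right) \frac{1}{900} + \frac{192}{7} \left(- \frac{1}{764}\right) = - \frac{316}{225} - \frac{48}{1337} = - \frac{433292}{300825}$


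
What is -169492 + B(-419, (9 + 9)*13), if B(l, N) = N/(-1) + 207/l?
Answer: -71115401/419 ≈ -1.6973e+5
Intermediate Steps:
B(l, N) = -N + 207/l (B(l, N) = N*(-1) + 207/l = -N + 207/l)
-169492 + B(-419, (9 + 9)*13) = -169492 + (-(9 + 9)*13 + 207/(-419)) = -169492 + (-18*13 + 207*(-1/419)) = -169492 + (-1*234 - 207/419) = -169492 + (-234 - 207/419) = -169492 - 98253/419 = -71115401/419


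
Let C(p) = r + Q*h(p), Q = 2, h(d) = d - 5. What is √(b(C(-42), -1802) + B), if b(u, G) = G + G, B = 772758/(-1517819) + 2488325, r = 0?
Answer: √5724235748154133879/1517819 ≈ 1576.3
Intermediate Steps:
h(d) = -5 + d
B = 3776826190417/1517819 (B = 772758*(-1/1517819) + 2488325 = -772758/1517819 + 2488325 = 3776826190417/1517819 ≈ 2.4883e+6)
C(p) = -10 + 2*p (C(p) = 0 + 2*(-5 + p) = 0 + (-10 + 2*p) = -10 + 2*p)
b(u, G) = 2*G
√(b(C(-42), -1802) + B) = √(2*(-1802) + 3776826190417/1517819) = √(-3604 + 3776826190417/1517819) = √(3771355970741/1517819) = √5724235748154133879/1517819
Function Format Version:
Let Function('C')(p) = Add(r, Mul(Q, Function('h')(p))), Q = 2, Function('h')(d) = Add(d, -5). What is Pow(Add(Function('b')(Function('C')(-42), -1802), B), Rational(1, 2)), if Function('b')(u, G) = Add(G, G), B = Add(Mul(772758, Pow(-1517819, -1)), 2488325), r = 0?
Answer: Mul(Rational(1, 1517819), Pow(5724235748154133879, Rational(1, 2))) ≈ 1576.3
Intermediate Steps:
Function('h')(d) = Add(-5, d)
B = Rational(3776826190417, 1517819) (B = Add(Mul(772758, Rational(-1, 1517819)), 2488325) = Add(Rational(-772758, 1517819), 2488325) = Rational(3776826190417, 1517819) ≈ 2.4883e+6)
Function('C')(p) = Add(-10, Mul(2, p)) (Function('C')(p) = Add(0, Mul(2, Add(-5, p))) = Add(0, Add(-10, Mul(2, p))) = Add(-10, Mul(2, p)))
Function('b')(u, G) = Mul(2, G)
Pow(Add(Function('b')(Function('C')(-42), -1802), B), Rational(1, 2)) = Pow(Add(Mul(2, -1802), Rational(3776826190417, 1517819)), Rational(1, 2)) = Pow(Add(-3604, Rational(3776826190417, 1517819)), Rational(1, 2)) = Pow(Rational(3771355970741, 1517819), Rational(1, 2)) = Mul(Rational(1, 1517819), Pow(5724235748154133879, Rational(1, 2)))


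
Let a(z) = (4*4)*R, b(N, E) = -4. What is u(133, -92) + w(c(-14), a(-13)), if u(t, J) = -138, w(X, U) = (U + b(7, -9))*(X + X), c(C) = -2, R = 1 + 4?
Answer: -442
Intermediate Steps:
R = 5
a(z) = 80 (a(z) = (4*4)*5 = 16*5 = 80)
w(X, U) = 2*X*(-4 + U) (w(X, U) = (U - 4)*(X + X) = (-4 + U)*(2*X) = 2*X*(-4 + U))
u(133, -92) + w(c(-14), a(-13)) = -138 + 2*(-2)*(-4 + 80) = -138 + 2*(-2)*76 = -138 - 304 = -442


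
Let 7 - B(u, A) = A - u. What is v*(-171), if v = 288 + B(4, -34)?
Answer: -56943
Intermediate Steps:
B(u, A) = 7 + u - A (B(u, A) = 7 - (A - u) = 7 + (u - A) = 7 + u - A)
v = 333 (v = 288 + (7 + 4 - 1*(-34)) = 288 + (7 + 4 + 34) = 288 + 45 = 333)
v*(-171) = 333*(-171) = -56943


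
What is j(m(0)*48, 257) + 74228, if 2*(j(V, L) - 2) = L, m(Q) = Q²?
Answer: 148717/2 ≈ 74359.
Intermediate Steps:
j(V, L) = 2 + L/2
j(m(0)*48, 257) + 74228 = (2 + (½)*257) + 74228 = (2 + 257/2) + 74228 = 261/2 + 74228 = 148717/2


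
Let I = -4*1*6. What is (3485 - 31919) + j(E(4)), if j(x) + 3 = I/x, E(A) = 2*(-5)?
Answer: -142173/5 ≈ -28435.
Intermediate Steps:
E(A) = -10
I = -24 (I = -4*6 = -24)
j(x) = -3 - 24/x
(3485 - 31919) + j(E(4)) = (3485 - 31919) + (-3 - 24/(-10)) = -28434 + (-3 - 24*(-1/10)) = -28434 + (-3 + 12/5) = -28434 - 3/5 = -142173/5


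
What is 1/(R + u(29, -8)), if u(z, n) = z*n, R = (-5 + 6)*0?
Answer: -1/232 ≈ -0.0043103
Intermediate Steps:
R = 0 (R = 1*0 = 0)
u(z, n) = n*z
1/(R + u(29, -8)) = 1/(0 - 8*29) = 1/(0 - 232) = 1/(-232) = -1/232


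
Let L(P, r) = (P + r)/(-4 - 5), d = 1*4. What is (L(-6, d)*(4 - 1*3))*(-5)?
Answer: -10/9 ≈ -1.1111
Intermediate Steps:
d = 4
L(P, r) = -P/9 - r/9 (L(P, r) = (P + r)/(-9) = (P + r)*(-⅑) = -P/9 - r/9)
(L(-6, d)*(4 - 1*3))*(-5) = ((-⅑*(-6) - ⅑*4)*(4 - 1*3))*(-5) = ((⅔ - 4/9)*(4 - 3))*(-5) = ((2/9)*1)*(-5) = (2/9)*(-5) = -10/9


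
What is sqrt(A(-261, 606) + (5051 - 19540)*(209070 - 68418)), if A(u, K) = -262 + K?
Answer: 2*I*sqrt(509476621) ≈ 45143.0*I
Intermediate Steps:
sqrt(A(-261, 606) + (5051 - 19540)*(209070 - 68418)) = sqrt((-262 + 606) + (5051 - 19540)*(209070 - 68418)) = sqrt(344 - 14489*140652) = sqrt(344 - 2037906828) = sqrt(-2037906484) = 2*I*sqrt(509476621)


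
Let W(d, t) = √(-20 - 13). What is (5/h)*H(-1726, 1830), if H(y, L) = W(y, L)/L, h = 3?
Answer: I*√33/1098 ≈ 0.0052318*I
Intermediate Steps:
W(d, t) = I*√33 (W(d, t) = √(-33) = I*√33)
H(y, L) = I*√33/L (H(y, L) = (I*√33)/L = I*√33/L)
(5/h)*H(-1726, 1830) = (5/3)*(I*√33/1830) = (5*(⅓))*(I*√33*(1/1830)) = 5*(I*√33/1830)/3 = I*√33/1098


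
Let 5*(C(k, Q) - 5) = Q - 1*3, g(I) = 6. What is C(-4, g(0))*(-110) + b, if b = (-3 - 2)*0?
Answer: -616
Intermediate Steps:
C(k, Q) = 22/5 + Q/5 (C(k, Q) = 5 + (Q - 1*3)/5 = 5 + (Q - 3)/5 = 5 + (-3 + Q)/5 = 5 + (-⅗ + Q/5) = 22/5 + Q/5)
b = 0 (b = -5*0 = 0)
C(-4, g(0))*(-110) + b = (22/5 + (⅕)*6)*(-110) + 0 = (22/5 + 6/5)*(-110) + 0 = (28/5)*(-110) + 0 = -616 + 0 = -616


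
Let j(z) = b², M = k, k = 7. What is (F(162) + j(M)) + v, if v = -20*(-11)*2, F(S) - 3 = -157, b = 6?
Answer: 322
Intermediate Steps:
F(S) = -154 (F(S) = 3 - 157 = -154)
M = 7
v = 440 (v = 220*2 = 440)
j(z) = 36 (j(z) = 6² = 36)
(F(162) + j(M)) + v = (-154 + 36) + 440 = -118 + 440 = 322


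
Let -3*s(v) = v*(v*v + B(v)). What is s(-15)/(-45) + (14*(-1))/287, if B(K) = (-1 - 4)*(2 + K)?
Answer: -11908/369 ≈ -32.271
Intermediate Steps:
B(K) = -10 - 5*K (B(K) = -5*(2 + K) = -10 - 5*K)
s(v) = -v*(-10 + v² - 5*v)/3 (s(v) = -v*(v*v + (-10 - 5*v))/3 = -v*(v² + (-10 - 5*v))/3 = -v*(-10 + v² - 5*v)/3)
s(-15)/(-45) + (14*(-1))/287 = ((⅓)*(-15)*(10 - 1*(-15)² + 5*(-15)))/(-45) + (14*(-1))/287 = ((⅓)*(-15)*(10 - 1*225 - 75))*(-1/45) - 14*1/287 = ((⅓)*(-15)*(10 - 225 - 75))*(-1/45) - 2/41 = ((⅓)*(-15)*(-290))*(-1/45) - 2/41 = 1450*(-1/45) - 2/41 = -290/9 - 2/41 = -11908/369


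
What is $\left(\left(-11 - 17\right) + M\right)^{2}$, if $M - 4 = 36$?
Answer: $144$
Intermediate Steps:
$M = 40$ ($M = 4 + 36 = 40$)
$\left(\left(-11 - 17\right) + M\right)^{2} = \left(\left(-11 - 17\right) + 40\right)^{2} = \left(-28 + 40\right)^{2} = 12^{2} = 144$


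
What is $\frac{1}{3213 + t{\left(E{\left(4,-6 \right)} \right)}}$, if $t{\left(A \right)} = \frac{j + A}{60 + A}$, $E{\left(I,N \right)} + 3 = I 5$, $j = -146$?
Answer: $\frac{77}{247272} \approx 0.0003114$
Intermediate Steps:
$E{\left(I,N \right)} = -3 + 5 I$ ($E{\left(I,N \right)} = -3 + I 5 = -3 + 5 I$)
$t{\left(A \right)} = \frac{-146 + A}{60 + A}$
$\frac{1}{3213 + t{\left(E{\left(4,-6 \right)} \right)}} = \frac{1}{3213 + \frac{-146 + \left(-3 + 5 \cdot 4\right)}{60 + \left(-3 + 5 \cdot 4\right)}} = \frac{1}{3213 + \frac{-146 + \left(-3 + 20\right)}{60 + \left(-3 + 20\right)}} = \frac{1}{3213 + \frac{-146 + 17}{60 + 17}} = \frac{1}{3213 + \frac{1}{77} \left(-129\right)} = \frac{1}{3213 - \frac{129}{77}} = \frac{1}{\frac{247272}{77}} = \frac{77}{247272}$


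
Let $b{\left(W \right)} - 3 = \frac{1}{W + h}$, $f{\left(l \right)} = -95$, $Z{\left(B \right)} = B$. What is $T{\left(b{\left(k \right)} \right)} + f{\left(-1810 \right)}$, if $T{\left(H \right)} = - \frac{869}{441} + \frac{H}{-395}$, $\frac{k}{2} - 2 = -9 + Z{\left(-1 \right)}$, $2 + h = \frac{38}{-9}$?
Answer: $- \frac{3378616631}{34839000} \approx -96.978$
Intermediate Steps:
$h = - \frac{56}{9}$ ($h = -2 + \frac{38}{-9} = -2 + 38 \left(- \frac{1}{9}\right) = -2 - \frac{38}{9} = - \frac{56}{9} \approx -6.2222$)
$k = -16$ ($k = 4 + 2 \left(-9 - 1\right) = 4 + 2 \left(-10\right) = 4 - 20 = -16$)
$b{\left(W \right)} = 3 + \frac{1}{- \frac{56}{9} + W}$ ($b{\left(W \right)} = 3 + \frac{1}{W - \frac{56}{9}} = 3 + \frac{1}{- \frac{56}{9} + W}$)
$T{\left(H \right)} = - \frac{869}{441} - \frac{H}{395}$ ($T{\left(H \right)} = \left(-869\right) \frac{1}{441} + H \left(- \frac{1}{395}\right) = - \frac{869}{441} - \frac{H}{395}$)
$T{\left(b{\left(k \right)} \right)} + f{\left(-1810 \right)} = \left(- \frac{869}{441} - \frac{3 \frac{1}{-56 + 9 \left(-16\right)} \left(-53 + 9 \left(-16\right)\right)}{395}\right) - 95 = \left(- \frac{869}{441} - \frac{3 \frac{1}{-56 - 144} \left(-53 - 144\right)}{395}\right) - 95 = \left(- \frac{869}{441} - \frac{3 \frac{1}{-200} \left(-197\right)}{395}\right) - 95 = \left(- \frac{869}{441} - \frac{3 \left(- \frac{1}{200}\right) \left(-197\right)}{395}\right) - 95 = \left(- \frac{869}{441} - \frac{591}{79000}\right) - 95 = - \frac{68911631}{34839000} - 95 = - \frac{3378616631}{34839000}$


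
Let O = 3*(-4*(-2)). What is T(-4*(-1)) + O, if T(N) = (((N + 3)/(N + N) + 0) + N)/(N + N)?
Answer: 1575/64 ≈ 24.609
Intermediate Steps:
T(N) = (N + (3 + N)/(2*N))/(2*N) (T(N) = (((3 + N)/((2*N)) + 0) + N)/((2*N)) = (((3 + N)*(1/(2*N)) + 0) + N)*(1/(2*N)) = (((3 + N)/(2*N) + 0) + N)*(1/(2*N)) = ((3 + N)/(2*N) + N)*(1/(2*N)) = (N + (3 + N)/(2*N))*(1/(2*N)) = (N + (3 + N)/(2*N))/(2*N))
O = 24 (O = 3*8 = 24)
T(-4*(-1)) + O = (3 - 4*(-1) + 2*(-4*(-1))²)/(4*(-4*(-1))²) + 24 = (¼)*(3 + 4 + 2*4²)/4² + 24 = (¼)*(1/16)*(3 + 4 + 2*16) + 24 = (¼)*(1/16)*(3 + 4 + 32) + 24 = (¼)*(1/16)*39 + 24 = 39/64 + 24 = 1575/64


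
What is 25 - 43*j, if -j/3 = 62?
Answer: 8023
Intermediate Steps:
j = -186 (j = -3*62 = -186)
25 - 43*j = 25 - 43*(-186) = 25 + 7998 = 8023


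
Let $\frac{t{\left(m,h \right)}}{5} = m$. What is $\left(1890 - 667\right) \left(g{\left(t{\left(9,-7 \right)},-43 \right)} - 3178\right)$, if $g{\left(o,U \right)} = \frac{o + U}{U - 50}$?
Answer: $- \frac{361464988}{93} \approx -3.8867 \cdot 10^{6}$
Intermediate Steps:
$t{\left(m,h \right)} = 5 m$
$g{\left(o,U \right)} = \frac{U + o}{-50 + U}$
$\left(1890 - 667\right) \left(g{\left(t{\left(9,-7 \right)},-43 \right)} - 3178\right) = \left(1890 - 667\right) \left(\frac{-43 + 5 \cdot 9}{-50 - 43} - 3178\right) = 1223 \left(\frac{-43 + 45}{-93} - 3178\right) = 1223 \left(\left(- \frac{1}{93}\right) 2 - 3178\right) = 1223 \left(- \frac{2}{93} - 3178\right) = 1223 \left(- \frac{295556}{93}\right) = - \frac{361464988}{93}$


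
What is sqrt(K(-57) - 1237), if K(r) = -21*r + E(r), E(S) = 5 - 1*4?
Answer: I*sqrt(39) ≈ 6.245*I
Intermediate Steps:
E(S) = 1 (E(S) = 5 - 4 = 1)
K(r) = 1 - 21*r (K(r) = -21*r + 1 = 1 - 21*r)
sqrt(K(-57) - 1237) = sqrt((1 - 21*(-57)) - 1237) = sqrt((1 + 1197) - 1237) = sqrt(1198 - 1237) = sqrt(-39) = I*sqrt(39)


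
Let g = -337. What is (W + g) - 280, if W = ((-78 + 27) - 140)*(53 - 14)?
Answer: -8066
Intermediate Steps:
W = -7449 (W = (-51 - 140)*39 = -191*39 = -7449)
(W + g) - 280 = (-7449 - 337) - 280 = -7786 - 280 = -8066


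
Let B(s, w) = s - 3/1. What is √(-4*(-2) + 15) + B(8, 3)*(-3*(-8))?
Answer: 120 + √23 ≈ 124.80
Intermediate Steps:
B(s, w) = -3 + s (B(s, w) = s - 3 = -3 + s)
√(-4*(-2) + 15) + B(8, 3)*(-3*(-8)) = √(-4*(-2) + 15) + (-3 + 8)*(-3*(-8)) = √(8 + 15) + 5*24 = √23 + 120 = 120 + √23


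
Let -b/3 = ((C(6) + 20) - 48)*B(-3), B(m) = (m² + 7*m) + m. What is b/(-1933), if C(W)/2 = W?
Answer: 720/1933 ≈ 0.37248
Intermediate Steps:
B(m) = m² + 8*m
C(W) = 2*W
b = -720 (b = -3*((2*6 + 20) - 48)*(-3*(8 - 3)) = -3*((12 + 20) - 48)*(-3*5) = -3*(32 - 48)*(-15) = -(-48)*(-15) = -3*240 = -720)
b/(-1933) = -720/(-1933) = -720*(-1/1933) = 720/1933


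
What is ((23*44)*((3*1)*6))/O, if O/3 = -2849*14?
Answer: -276/1813 ≈ -0.15223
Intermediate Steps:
O = -119658 (O = 3*(-2849*14) = 3*(-39886) = -119658)
((23*44)*((3*1)*6))/O = ((23*44)*((3*1)*6))/(-119658) = (1012*(3*6))*(-1/119658) = (1012*18)*(-1/119658) = 18216*(-1/119658) = -276/1813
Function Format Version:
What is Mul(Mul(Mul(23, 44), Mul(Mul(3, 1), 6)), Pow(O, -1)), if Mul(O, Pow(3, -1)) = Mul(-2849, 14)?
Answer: Rational(-276, 1813) ≈ -0.15223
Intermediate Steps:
O = -119658 (O = Mul(3, Mul(-2849, 14)) = Mul(3, -39886) = -119658)
Mul(Mul(Mul(23, 44), Mul(Mul(3, 1), 6)), Pow(O, -1)) = Mul(Mul(Mul(23, 44), Mul(Mul(3, 1), 6)), Pow(-119658, -1)) = Mul(Mul(1012, Mul(3, 6)), Rational(-1, 119658)) = Mul(Mul(1012, 18), Rational(-1, 119658)) = Mul(18216, Rational(-1, 119658)) = Rational(-276, 1813)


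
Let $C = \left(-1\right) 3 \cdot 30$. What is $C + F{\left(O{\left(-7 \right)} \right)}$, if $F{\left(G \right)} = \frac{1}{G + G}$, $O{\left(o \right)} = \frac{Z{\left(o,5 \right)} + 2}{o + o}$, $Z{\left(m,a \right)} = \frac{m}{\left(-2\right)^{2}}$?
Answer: $-118$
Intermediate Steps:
$Z{\left(m,a \right)} = \frac{m}{4}$
$O{\left(o \right)} = \frac{2 + \frac{o}{4}}{2 o}$ ($O{\left(o \right)} = \frac{\frac{o}{4} + 2}{o + o} = \frac{2 + \frac{o}{4}}{2 o}$)
$C = -90$ ($C = \left(-3\right) 30 = -90$)
$F{\left(G \right)} = \frac{1}{2 G}$
$C + F{\left(O{\left(-7 \right)} \right)} = -90 + \frac{1}{2 \frac{8 - 7}{8 \left(-7\right)}} = -90 + \frac{1}{2 \cdot \frac{1}{8} \left(- \frac{1}{7}\right) 1} = -90 + \frac{1}{2 \left(- \frac{1}{56}\right)} = -90 + \frac{1}{2} \left(-56\right) = -90 - 28 = -118$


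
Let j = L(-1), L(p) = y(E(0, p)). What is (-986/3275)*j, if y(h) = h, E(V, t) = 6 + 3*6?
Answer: -23664/3275 ≈ -7.2256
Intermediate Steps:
E(V, t) = 24 (E(V, t) = 6 + 18 = 24)
L(p) = 24
j = 24
(-986/3275)*j = -986/3275*24 = -23664/3275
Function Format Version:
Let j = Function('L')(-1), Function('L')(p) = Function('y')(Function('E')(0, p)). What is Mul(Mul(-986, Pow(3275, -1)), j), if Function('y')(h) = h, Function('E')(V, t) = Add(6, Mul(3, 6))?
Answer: Rational(-23664, 3275) ≈ -7.2256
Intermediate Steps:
Function('E')(V, t) = 24 (Function('E')(V, t) = Add(6, 18) = 24)
Function('L')(p) = 24
j = 24
Mul(Mul(-986, Pow(3275, -1)), j) = Mul(Mul(-986, Pow(3275, -1)), 24) = Mul(Mul(-986, Rational(1, 3275)), 24) = Mul(Rational(-986, 3275), 24) = Rational(-23664, 3275)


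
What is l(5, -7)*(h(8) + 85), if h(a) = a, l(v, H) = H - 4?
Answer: -1023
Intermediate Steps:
l(v, H) = -4 + H
l(5, -7)*(h(8) + 85) = (-4 - 7)*(8 + 85) = -11*93 = -1023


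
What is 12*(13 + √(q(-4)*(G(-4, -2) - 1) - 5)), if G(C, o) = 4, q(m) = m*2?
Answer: 156 + 12*I*√29 ≈ 156.0 + 64.622*I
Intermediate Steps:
q(m) = 2*m
12*(13 + √(q(-4)*(G(-4, -2) - 1) - 5)) = 12*(13 + √((2*(-4))*(4 - 1) - 5)) = 12*(13 + √(-8*3 - 5)) = 12*(13 + √(-24 - 5)) = 12*(13 + √(-29)) = 12*(13 + I*√29) = 156 + 12*I*√29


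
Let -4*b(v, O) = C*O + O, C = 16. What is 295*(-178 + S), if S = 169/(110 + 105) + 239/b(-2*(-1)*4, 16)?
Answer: -155892927/2924 ≈ -53315.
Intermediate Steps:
b(v, O) = -17*O/4 (b(v, O) = -(16*O + O)/4 = -17*O/4)
S = -39893/14620 (S = 169/(110 + 105) + 239/((-17/4*16)) = 169/215 + 239/(-68) = 169*(1/215) + 239*(-1/68) = 169/215 - 239/68 = -39893/14620 ≈ -2.7287)
295*(-178 + S) = 295*(-178 - 39893/14620) = 295*(-2642253/14620) = -155892927/2924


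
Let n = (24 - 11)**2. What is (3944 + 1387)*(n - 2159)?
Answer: -10608690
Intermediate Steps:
n = 169 (n = 13**2 = 169)
(3944 + 1387)*(n - 2159) = (3944 + 1387)*(169 - 2159) = 5331*(-1990) = -10608690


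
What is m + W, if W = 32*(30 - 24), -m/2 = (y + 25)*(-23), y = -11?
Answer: 836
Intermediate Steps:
m = 644 (m = -2*(-11 + 25)*(-23) = -28*(-23) = -2*(-322) = 644)
W = 192 (W = 32*6 = 192)
m + W = 644 + 192 = 836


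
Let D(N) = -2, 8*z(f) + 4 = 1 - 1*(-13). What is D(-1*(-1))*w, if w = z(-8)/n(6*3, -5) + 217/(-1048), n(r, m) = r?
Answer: 649/2358 ≈ 0.27523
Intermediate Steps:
z(f) = 5/4 (z(f) = -1/2 + (1 - 1*(-13))/8 = -1/2 + (1 + 13)/8 = -1/2 + (1/8)*14 = -1/2 + 7/4 = 5/4)
w = -649/4716 (w = 5/(4*((6*3))) + 217/(-1048) = (5/4)/18 + 217*(-1/1048) = (5/4)*(1/18) - 217/1048 = 5/72 - 217/1048 = -649/4716 ≈ -0.13762)
D(-1*(-1))*w = -2*(-649/4716) = 649/2358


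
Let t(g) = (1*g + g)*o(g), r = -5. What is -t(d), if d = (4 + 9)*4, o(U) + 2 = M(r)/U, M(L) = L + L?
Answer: 228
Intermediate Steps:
M(L) = 2*L
o(U) = -2 - 10/U (o(U) = -2 + (2*(-5))/U = -2 - 10/U)
d = 52 (d = 13*4 = 52)
t(g) = 2*g*(-2 - 10/g) (t(g) = (1*g + g)*(-2 - 10/g) = (g + g)*(-2 - 10/g) = (2*g)*(-2 - 10/g) = 2*g*(-2 - 10/g))
-t(d) = -(-20 - 4*52) = -(-20 - 208) = -1*(-228) = 228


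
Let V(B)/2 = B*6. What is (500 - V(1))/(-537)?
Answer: -488/537 ≈ -0.90875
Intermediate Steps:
V(B) = 12*B (V(B) = 2*(B*6) = 2*(6*B) = 12*B)
(500 - V(1))/(-537) = (500 - 12)/(-537) = (500 - 1*12)*(-1/537) = (500 - 12)*(-1/537) = 488*(-1/537) = -488/537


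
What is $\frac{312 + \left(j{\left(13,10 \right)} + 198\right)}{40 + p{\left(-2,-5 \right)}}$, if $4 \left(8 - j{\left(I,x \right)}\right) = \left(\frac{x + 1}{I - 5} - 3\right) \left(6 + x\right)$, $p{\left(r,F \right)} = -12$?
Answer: $\frac{1049}{56} \approx 18.732$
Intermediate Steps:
$j{\left(I,x \right)} = 8 - \frac{\left(-3 + \frac{1 + x}{-5 + I}\right) \left(6 + x\right)}{4}$ ($j{\left(I,x \right)} = 8 - \frac{\left(\frac{x + 1}{I - 5} - 3\right) \left(6 + x\right)}{4} = 8 - \frac{\left(\frac{1 + x}{-5 + I} - 3\right) \left(6 + x\right)}{4} = 8 - \frac{\left(-3 + \frac{1 + x}{-5 + I}\right) \left(6 + x\right)}{4}$)
$\frac{312 + \left(j{\left(13,10 \right)} + 198\right)}{40 + p{\left(-2,-5 \right)}} = \frac{312 + \left(\frac{-256 - 10^{2} - 220 + 50 \cdot 13 + 3 \cdot 13 \cdot 10}{4 \left(-5 + 13\right)} + 198\right)}{40 - 12} = \frac{312 + \left(\frac{-256 - 100 - 220 + 650 + 390}{4 \cdot 8} + 198\right)}{28} = \left(312 + \left(\frac{1}{4} \cdot \frac{1}{8} \left(-256 - 100 - 220 + 650 + 390\right) + 198\right)\right) \frac{1}{28} = \left(312 + \left(\frac{1}{4} \cdot \frac{1}{8} \cdot 464 + 198\right)\right) \frac{1}{28} = \left(312 + \left(\frac{29}{2} + 198\right)\right) \frac{1}{28} = \left(312 + \frac{425}{2}\right) \frac{1}{28} = \frac{1049}{2} \cdot \frac{1}{28} = \frac{1049}{56}$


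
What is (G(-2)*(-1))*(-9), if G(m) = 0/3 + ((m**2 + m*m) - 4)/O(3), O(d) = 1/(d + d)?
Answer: 216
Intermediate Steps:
O(d) = 1/(2*d)
G(m) = -24 + 12*m**2 (G(m) = 0/3 + ((m**2 + m*m) - 4)/(((1/2)/3)) = 0*(1/3) + ((m**2 + m**2) - 4)/(((1/2)*(1/3))) = 0 + (2*m**2 - 4)/(1/6) = 0 + (-4 + 2*m**2)*6 = 0 + (-24 + 12*m**2) = -24 + 12*m**2)
(G(-2)*(-1))*(-9) = ((-24 + 12*(-2)**2)*(-1))*(-9) = ((-24 + 12*4)*(-1))*(-9) = ((-24 + 48)*(-1))*(-9) = (24*(-1))*(-9) = -24*(-9) = 216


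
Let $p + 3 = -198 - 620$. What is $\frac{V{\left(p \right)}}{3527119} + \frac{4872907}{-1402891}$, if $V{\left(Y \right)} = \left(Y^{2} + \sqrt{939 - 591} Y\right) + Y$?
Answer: $- \frac{16242868585913}{4948163501029} - \frac{1642 \sqrt{87}}{3527119} \approx -3.2869$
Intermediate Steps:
$p = -821$ ($p = -3 - 818 = -821$)
$V{\left(Y \right)} = Y + Y^{2} + 2 Y \sqrt{87}$ ($V{\left(Y \right)} = \left(Y^{2} + \sqrt{348} Y\right) + Y = \left(Y^{2} + 2 \sqrt{87} Y\right) + Y = \left(Y^{2} + 2 Y \sqrt{87}\right) + Y = Y + Y^{2} + 2 Y \sqrt{87}$)
$\frac{V{\left(p \right)}}{3527119} + \frac{4872907}{-1402891} = \frac{\left(-821\right) \left(1 - 821 + 2 \sqrt{87}\right)}{3527119} + \frac{4872907}{-1402891} = - 821 \left(-820 + 2 \sqrt{87}\right) \frac{1}{3527119} + 4872907 \left(- \frac{1}{1402891}\right) = \left(673220 - 1642 \sqrt{87}\right) \frac{1}{3527119} - \frac{4872907}{1402891} = \left(\frac{673220}{3527119} - \frac{1642 \sqrt{87}}{3527119}\right) - \frac{4872907}{1402891} = - \frac{16242868585913}{4948163501029} - \frac{1642 \sqrt{87}}{3527119}$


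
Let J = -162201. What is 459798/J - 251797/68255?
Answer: -24075079229/3690343085 ≈ -6.5238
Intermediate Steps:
459798/J - 251797/68255 = 459798/(-162201) - 251797/68255 = 459798*(-1/162201) - 251797*1/68255 = -153266/54067 - 251797/68255 = -24075079229/3690343085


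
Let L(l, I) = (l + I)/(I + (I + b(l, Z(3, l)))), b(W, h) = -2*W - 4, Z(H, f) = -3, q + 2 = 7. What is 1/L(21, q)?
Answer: -18/13 ≈ -1.3846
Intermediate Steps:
q = 5 (q = -2 + 7 = 5)
b(W, h) = -4 - 2*W
L(l, I) = (I + l)/(-4 - 2*l + 2*I) (L(l, I) = (l + I)/(I + (I + (-4 - 2*l))) = (I + l)/(I + (-4 + I - 2*l)) = (I + l)/(-4 - 2*l + 2*I))
1/L(21, q) = 1/((-1*5 - 1*21)/(2*(2 + 21 - 1*5))) = 1/((-5 - 21)/(2*(2 + 21 - 5))) = 1/((½)*(-26)/18) = 1/((½)*(1/18)*(-26)) = 1/(-13/18) = -18/13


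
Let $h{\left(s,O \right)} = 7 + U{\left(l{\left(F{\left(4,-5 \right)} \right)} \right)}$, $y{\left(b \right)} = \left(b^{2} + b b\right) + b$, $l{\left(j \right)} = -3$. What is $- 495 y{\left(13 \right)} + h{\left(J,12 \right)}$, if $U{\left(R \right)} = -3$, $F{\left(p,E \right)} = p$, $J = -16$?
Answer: $-173741$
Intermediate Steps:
$y{\left(b \right)} = b + 2 b^{2}$ ($y{\left(b \right)} = \left(b^{2} + b^{2}\right) + b = 2 b^{2} + b = b + 2 b^{2}$)
$h{\left(s,O \right)} = 4$ ($h{\left(s,O \right)} = 7 - 3 = 4$)
$- 495 y{\left(13 \right)} + h{\left(J,12 \right)} = - 495 \cdot 13 \left(1 + 2 \cdot 13\right) + 4 = - 495 \cdot 13 \left(1 + 26\right) + 4 = - 495 \cdot 13 \cdot 27 + 4 = \left(-495\right) 351 + 4 = -173745 + 4 = -173741$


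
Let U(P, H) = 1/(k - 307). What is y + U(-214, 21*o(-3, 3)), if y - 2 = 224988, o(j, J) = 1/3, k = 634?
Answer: 73571731/327 ≈ 2.2499e+5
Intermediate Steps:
o(j, J) = ⅓
y = 224990 (y = 2 + 224988 = 224990)
U(P, H) = 1/327 (U(P, H) = 1/(634 - 307) = 1/327)
y + U(-214, 21*o(-3, 3)) = 224990 + 1/327 = 73571731/327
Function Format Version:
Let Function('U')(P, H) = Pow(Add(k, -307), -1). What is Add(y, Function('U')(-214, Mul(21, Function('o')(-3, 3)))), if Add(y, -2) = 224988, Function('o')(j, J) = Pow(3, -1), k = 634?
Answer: Rational(73571731, 327) ≈ 2.2499e+5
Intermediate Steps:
Function('o')(j, J) = Rational(1, 3)
y = 224990 (y = Add(2, 224988) = 224990)
Function('U')(P, H) = Rational(1, 327) (Function('U')(P, H) = Pow(Add(634, -307), -1) = Pow(327, -1) = Rational(1, 327))
Add(y, Function('U')(-214, Mul(21, Function('o')(-3, 3)))) = Add(224990, Rational(1, 327)) = Rational(73571731, 327)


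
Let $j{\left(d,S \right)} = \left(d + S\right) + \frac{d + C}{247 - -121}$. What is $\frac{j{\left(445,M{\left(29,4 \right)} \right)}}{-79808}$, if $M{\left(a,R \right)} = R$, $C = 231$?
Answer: $- \frac{41477}{7342336} \approx -0.005649$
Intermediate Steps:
$j{\left(d,S \right)} = \frac{231}{368} + S + \frac{369 d}{368}$ ($j{\left(d,S \right)} = \left(d + S\right) + \frac{d + 231}{247 - -121} = \left(S + d\right) + \frac{231 + d}{247 + 121} = \left(S + d\right) + \frac{231 + d}{368} = \left(S + d\right) + \left(231 + d\right) \frac{1}{368} = \left(S + d\right) + \left(\frac{231}{368} + \frac{d}{368}\right) = \frac{231}{368} + S + \frac{369 d}{368}$)
$\frac{j{\left(445,M{\left(29,4 \right)} \right)}}{-79808} = \frac{\frac{231}{368} + 4 + \frac{369}{368} \cdot 445}{-79808} = \left(\frac{231}{368} + 4 + \frac{164205}{368}\right) \left(- \frac{1}{79808}\right) = \frac{41477}{92} \left(- \frac{1}{79808}\right) = - \frac{41477}{7342336}$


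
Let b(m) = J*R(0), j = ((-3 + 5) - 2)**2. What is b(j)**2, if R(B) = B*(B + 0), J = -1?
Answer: 0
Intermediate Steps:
R(B) = B**2 (R(B) = B*B = B**2)
j = 0 (j = (2 - 2)**2 = 0**2 = 0)
b(m) = 0 (b(m) = -1*0**2 = -1*0 = 0)
b(j)**2 = 0**2 = 0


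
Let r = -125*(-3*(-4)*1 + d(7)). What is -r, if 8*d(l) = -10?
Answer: 5375/4 ≈ 1343.8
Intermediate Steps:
d(l) = -5/4 (d(l) = (⅛)*(-10) = -5/4)
r = -5375/4 (r = -125*(-3*(-4)*1 - 5/4) = -125*(12*1 - 5/4) = -125*(12 - 5/4) = -125*43/4 = -5375/4 ≈ -1343.8)
-r = -1*(-5375/4) = 5375/4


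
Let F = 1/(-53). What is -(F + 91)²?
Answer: -23251684/2809 ≈ -8277.6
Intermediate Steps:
F = -1/53 ≈ -0.018868
-(F + 91)² = -(-1/53 + 91)² = -(4822/53)² = -1*23251684/2809 = -23251684/2809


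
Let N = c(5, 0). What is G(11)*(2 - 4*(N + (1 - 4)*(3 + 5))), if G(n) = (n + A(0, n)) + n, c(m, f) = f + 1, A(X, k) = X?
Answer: 2068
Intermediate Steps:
c(m, f) = 1 + f
N = 1 (N = 1 + 0 = 1)
G(n) = 2*n (G(n) = (n + 0) + n = n + n = 2*n)
G(11)*(2 - 4*(N + (1 - 4)*(3 + 5))) = (2*11)*(2 - 4*(1 + (1 - 4)*(3 + 5))) = 22*(2 - 4*(1 - 3*8)) = 22*(2 - 4*(1 - 24)) = 22*(2 - 4*(-23)) = 22*(2 - 1*(-92)) = 22*(2 + 92) = 22*94 = 2068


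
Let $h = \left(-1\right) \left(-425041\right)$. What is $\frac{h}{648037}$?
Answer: $\frac{425041}{648037} \approx 0.65589$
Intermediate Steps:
$h = 425041$
$\frac{h}{648037} = \frac{425041}{648037}$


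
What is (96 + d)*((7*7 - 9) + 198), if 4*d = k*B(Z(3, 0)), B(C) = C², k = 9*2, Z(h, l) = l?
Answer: 22848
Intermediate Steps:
k = 18
d = 0 (d = (18*0²)/4 = (18*0)/4 = (¼)*0 = 0)
(96 + d)*((7*7 - 9) + 198) = (96 + 0)*((7*7 - 9) + 198) = 96*((49 - 9) + 198) = 96*(40 + 198) = 96*238 = 22848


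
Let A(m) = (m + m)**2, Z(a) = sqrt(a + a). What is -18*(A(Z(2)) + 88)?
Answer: -1872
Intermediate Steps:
Z(a) = sqrt(2)*sqrt(a) (Z(a) = sqrt(2*a) = sqrt(2)*sqrt(a))
A(m) = 4*m**2 (A(m) = (2*m)**2 = 4*m**2)
-18*(A(Z(2)) + 88) = -18*(4*(sqrt(2)*sqrt(2))**2 + 88) = -18*(4*2**2 + 88) = -18*(4*4 + 88) = -18*(16 + 88) = -18*104 = -1872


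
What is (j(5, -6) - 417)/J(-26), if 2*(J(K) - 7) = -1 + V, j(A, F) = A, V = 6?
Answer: -824/19 ≈ -43.368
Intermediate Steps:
J(K) = 19/2 (J(K) = 7 + (-1 + 6)/2 = 7 + (½)*5 = 7 + 5/2 = 19/2)
(j(5, -6) - 417)/J(-26) = (5 - 417)/(19/2) = -412*2/19 = -824/19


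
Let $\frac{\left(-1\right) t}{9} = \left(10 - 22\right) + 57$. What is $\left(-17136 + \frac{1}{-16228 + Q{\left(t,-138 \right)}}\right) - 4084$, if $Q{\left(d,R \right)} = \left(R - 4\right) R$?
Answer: $- \frac{71468959}{3368} \approx -21220.0$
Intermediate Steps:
$t = -405$ ($t = - 9 \left(\left(10 - 22\right) + 57\right) = - 9 \left(-12 + 57\right) = \left(-9\right) 45 = -405$)
$Q{\left(d,R \right)} = R \left(-4 + R\right)$ ($Q{\left(d,R \right)} = \left(-4 + R\right) R = R \left(-4 + R\right)$)
$\left(-17136 + \frac{1}{-16228 + Q{\left(t,-138 \right)}}\right) - 4084 = \left(-17136 + \frac{1}{-16228 - 138 \left(-4 - 138\right)}\right) - 4084 = \left(-17136 + \frac{1}{-16228 - -19596}\right) - 4084 = \left(-17136 + \frac{1}{-16228 + 19596}\right) - 4084 = \left(-17136 + \frac{1}{3368}\right) - 4084 = - \frac{57714047}{3368} - 4084 = - \frac{71468959}{3368}$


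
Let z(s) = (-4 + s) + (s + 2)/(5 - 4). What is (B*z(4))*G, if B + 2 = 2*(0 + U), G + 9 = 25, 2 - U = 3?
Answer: -384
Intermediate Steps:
U = -1 (U = 2 - 1*3 = 2 - 3 = -1)
G = 16 (G = -9 + 25 = 16)
z(s) = -2 + 2*s (z(s) = (-4 + s) + (2 + s)/1 = (-4 + s) + (2 + s)*1 = (-4 + s) + (2 + s) = -2 + 2*s)
B = -4 (B = -2 + 2*(0 - 1) = -2 + 2*(-1) = -2 - 2 = -4)
(B*z(4))*G = -4*(-2 + 2*4)*16 = -4*(-2 + 8)*16 = -4*6*16 = -24*16 = -384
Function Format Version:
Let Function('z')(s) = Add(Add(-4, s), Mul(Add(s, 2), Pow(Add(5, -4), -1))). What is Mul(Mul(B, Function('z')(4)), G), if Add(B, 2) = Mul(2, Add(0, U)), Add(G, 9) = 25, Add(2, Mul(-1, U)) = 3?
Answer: -384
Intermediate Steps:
U = -1 (U = Add(2, Mul(-1, 3)) = Add(2, -3) = -1)
G = 16 (G = Add(-9, 25) = 16)
Function('z')(s) = Add(-2, Mul(2, s)) (Function('z')(s) = Add(Add(-4, s), Mul(Add(2, s), Pow(1, -1))) = Add(Add(-4, s), Mul(Add(2, s), 1)) = Add(Add(-4, s), Add(2, s)) = Add(-2, Mul(2, s)))
B = -4 (B = Add(-2, Mul(2, Add(0, -1))) = Add(-2, Mul(2, -1)) = Add(-2, -2) = -4)
Mul(Mul(B, Function('z')(4)), G) = Mul(Mul(-4, Add(-2, Mul(2, 4))), 16) = Mul(Mul(-4, Add(-2, 8)), 16) = Mul(Mul(-4, 6), 16) = Mul(-24, 16) = -384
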